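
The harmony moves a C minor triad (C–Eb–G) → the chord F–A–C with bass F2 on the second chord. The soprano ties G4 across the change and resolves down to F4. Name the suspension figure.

At the second chord the bass is F2. The suspended G4 lies a ninth above the bass; after resolving down by step to F4, the interval above the bass becomes an octave.
Suspension figures are named by those two intervals: 9–8.

9–8 suspension.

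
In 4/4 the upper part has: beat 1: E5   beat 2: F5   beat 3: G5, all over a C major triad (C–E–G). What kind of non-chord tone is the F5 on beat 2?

The harmony at that moment is C major triad (C, E, G); F5 is not a chord tone.
It is approached by step up from E5 and left by step up to G5.
Step in, step out in the same direction — a passing tone.

Passing tone.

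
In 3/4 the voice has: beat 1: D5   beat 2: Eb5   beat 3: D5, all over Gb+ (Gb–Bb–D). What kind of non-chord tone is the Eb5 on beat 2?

The harmony at that moment is Gb augmented triad (Gb, Bb, D); Eb5 is not a chord tone.
It is approached by step up from D5 and left by step down to D5.
Step away and step back to the same note — a neighbor tone (upper neighbor).

Upper neighbor tone.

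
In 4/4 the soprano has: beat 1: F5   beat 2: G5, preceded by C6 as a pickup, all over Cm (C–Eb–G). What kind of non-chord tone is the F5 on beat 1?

Appoggiatura.

The harmony at that moment is C minor triad (C, Eb, G); F5 is not a chord tone.
It is approached by leap down from C6 and left by step up to G5.
Leap in, step out, metrically accented — an appoggiatura.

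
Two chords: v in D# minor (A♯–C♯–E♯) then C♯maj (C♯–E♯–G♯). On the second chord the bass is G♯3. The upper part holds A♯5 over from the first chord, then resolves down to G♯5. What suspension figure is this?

9–8 suspension.

At the second chord the bass is G♯3. The suspended A♯5 lies a ninth above the bass; after resolving down by step to G♯5, the interval above the bass becomes an octave.
Suspension figures are named by those two intervals: 9–8.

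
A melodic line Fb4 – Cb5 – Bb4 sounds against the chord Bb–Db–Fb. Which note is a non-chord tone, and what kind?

Cb5 is an appoggiatura.

The harmony at that moment is Bb diminished triad (Bb, Db, Fb); Cb5 is not a chord tone.
It is approached by leap up from Fb4 and left by step down to Bb4.
Leap in, step out — an appoggiatura.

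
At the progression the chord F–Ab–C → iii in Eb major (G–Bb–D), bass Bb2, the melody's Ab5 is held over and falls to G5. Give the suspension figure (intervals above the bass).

7–6 suspension.

At the second chord the bass is Bb2. The suspended Ab5 lies a seventh above the bass; after resolving down by step to G5, the interval above the bass becomes a sixth.
Suspension figures are named by those two intervals: 7–6.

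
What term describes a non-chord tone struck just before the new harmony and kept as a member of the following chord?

Approach: ahead of the chord change (typically by step), so it is dissonant against the current harmony. Departure: none — the same pitch is restated or held and is a chord tone of the new harmony.
Dissonant first, consonant once the harmony catches up: the note simply arrives early — an anticipation. (The reverse timing, consonant first and dissonant after the change, would be a suspension or retardation.)

Anticipation.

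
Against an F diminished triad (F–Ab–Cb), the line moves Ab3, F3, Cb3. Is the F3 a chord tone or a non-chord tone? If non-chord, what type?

Chord tone (the root of F diminished triad).

F diminished triad contains F, Ab, Cb; F is the root, so it is a chord tone.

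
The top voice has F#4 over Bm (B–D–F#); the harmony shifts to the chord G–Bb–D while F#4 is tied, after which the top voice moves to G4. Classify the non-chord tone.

The harmony at that moment is G minor triad (G, Bb, D); F#4 is not a chord tone.
It is held over (the same pitch as the preceding F#4) and left by step up to G4.
Held over from the previous chord and resolving up by step — a retardation.

F#4 is a retardation.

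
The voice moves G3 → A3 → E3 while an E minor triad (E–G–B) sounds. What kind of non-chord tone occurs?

The harmony at that moment is E minor triad (E, G, B); A3 is not a chord tone.
It is approached by step up from G3 and left by leap down to E3.
Step in, leap out — an escape tone.

A3 is an escape tone.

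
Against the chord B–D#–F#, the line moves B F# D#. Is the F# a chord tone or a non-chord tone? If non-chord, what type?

B major triad contains B, D#, F#; F# is the fifth, so it is a chord tone.

Chord tone (the fifth of B major triad).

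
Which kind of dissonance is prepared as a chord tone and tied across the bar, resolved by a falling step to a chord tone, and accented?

Suspension.

Approach: by preparation — the pitch is first a chord tone, then held (tied or repeated) while the harmony changes under it. Departure: down by step. Metric position: strong.
A prepared dissonance that resolves downward by step — a suspension. (The same figure resolving upward would be a retardation.)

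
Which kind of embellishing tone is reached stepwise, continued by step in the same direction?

Approach: by step. Departure: by step, continuing in the same direction.
Stepwise on both sides with no change of direction means the note fills in the space between two different chord tones — a passing tone. (Had it turned back to its starting note it would be a neighbor tone instead.)

Passing tone.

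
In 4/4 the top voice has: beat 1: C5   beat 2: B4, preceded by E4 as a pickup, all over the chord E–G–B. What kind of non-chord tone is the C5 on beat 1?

The harmony at that moment is E minor triad (E, G, B); C5 is not a chord tone.
It is approached by leap up from E4 and left by step down to B4.
Leap in, step out, metrically accented — an appoggiatura.

Appoggiatura.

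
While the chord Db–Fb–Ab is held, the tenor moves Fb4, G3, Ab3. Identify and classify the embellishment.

G3 is an appoggiatura.

The harmony at that moment is Db minor triad (Db, Fb, Ab); G3 is not a chord tone.
It is approached by leap down from Fb4 and left by step up to Ab3.
Leap in, step out — an appoggiatura.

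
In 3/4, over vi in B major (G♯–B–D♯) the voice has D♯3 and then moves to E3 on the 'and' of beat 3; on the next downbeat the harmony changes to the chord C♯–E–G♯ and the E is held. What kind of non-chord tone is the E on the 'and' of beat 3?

Anticipation.

The harmony at that moment is G♯ minor triad (G♯, B, D♯); E3 is not a chord tone.
It is approached by step up from D♯3 and then sustained as the same pitch into the next harmony.
Arriving early and becoming a chord tone when the harmony changes — an anticipation.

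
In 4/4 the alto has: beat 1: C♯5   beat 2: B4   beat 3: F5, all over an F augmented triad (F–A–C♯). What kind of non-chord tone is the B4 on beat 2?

The harmony at that moment is F augmented triad (F, A, C♯); B4 is not a chord tone.
It is approached by step down from C♯5 and left by leap up to F5.
Step in, leap out, on a weak beat — an escape tone.

Escape tone.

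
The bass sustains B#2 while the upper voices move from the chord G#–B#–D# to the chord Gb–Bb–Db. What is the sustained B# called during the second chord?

Pedal tone (pedal point).

The harmony at that moment is Gb major triad (Gb, Bb, Db); B#2 is not a chord tone.
It is held over (the same pitch as the preceding B#2) and then sustained as the same pitch into the next harmony.
Sustained through a change of harmony — a pedal tone.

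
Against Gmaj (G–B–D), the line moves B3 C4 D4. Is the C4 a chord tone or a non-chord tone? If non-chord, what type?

Non-chord tone — a passing tone.

The harmony at that moment is G major triad (G, B, D); C4 is not a chord tone.
It is approached by step up from B3 and left by step up to D4.
Step in, step out in the same direction — a passing tone.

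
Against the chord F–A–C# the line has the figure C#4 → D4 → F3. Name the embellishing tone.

D4 is an escape tone.

The harmony at that moment is F augmented triad (F, A, C#); D4 is not a chord tone.
It is approached by step up from C#4 and left by leap down to F3.
Step in, leap out — an escape tone.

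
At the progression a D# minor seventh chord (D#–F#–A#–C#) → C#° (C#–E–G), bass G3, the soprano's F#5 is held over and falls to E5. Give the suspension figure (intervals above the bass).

At the second chord the bass is G3. The suspended F#5 lies a seventh above the bass; after resolving down by step to E5, the interval above the bass becomes a sixth.
Suspension figures are named by those two intervals: 7–6.

7–6 suspension.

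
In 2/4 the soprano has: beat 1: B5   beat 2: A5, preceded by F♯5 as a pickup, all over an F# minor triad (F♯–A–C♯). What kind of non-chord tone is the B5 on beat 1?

Appoggiatura.

The harmony at that moment is F♯ minor triad (F♯, A, C♯); B5 is not a chord tone.
It is approached by leap up from F♯5 and left by step down to A5.
Leap in, step out, metrically accented — an appoggiatura.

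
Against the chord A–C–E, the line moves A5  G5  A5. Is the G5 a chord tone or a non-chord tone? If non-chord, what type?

The harmony at that moment is A minor triad (A, C, E); G5 is not a chord tone.
It is approached by step down from A5 and left by step up to A5.
Step away and step back to the same note — a neighbor tone (lower neighbor).

Non-chord tone — a neighbor tone.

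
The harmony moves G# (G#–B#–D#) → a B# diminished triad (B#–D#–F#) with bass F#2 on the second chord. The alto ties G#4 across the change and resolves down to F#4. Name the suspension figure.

At the second chord the bass is F#2. The suspended G#4 lies a ninth above the bass; after resolving down by step to F#4, the interval above the bass becomes an octave.
Suspension figures are named by those two intervals: 9–8.

9–8 suspension.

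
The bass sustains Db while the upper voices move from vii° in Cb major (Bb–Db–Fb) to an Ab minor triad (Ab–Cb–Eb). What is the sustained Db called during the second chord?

The harmony at that moment is Ab minor triad (Ab, Cb, Eb); Db is not a chord tone.
It is held over (the same pitch as the preceding Db) and then sustained as the same pitch into the next harmony.
Sustained through a change of harmony — a pedal tone.

Pedal tone (pedal point).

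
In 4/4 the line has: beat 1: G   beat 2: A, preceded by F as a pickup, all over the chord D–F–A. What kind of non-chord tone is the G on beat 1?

Passing tone.

The harmony at that moment is D minor triad (D, F, A); G is not a chord tone.
It is approached by step up from F and left by step up to A.
Step in, step out in the same direction — a passing tone.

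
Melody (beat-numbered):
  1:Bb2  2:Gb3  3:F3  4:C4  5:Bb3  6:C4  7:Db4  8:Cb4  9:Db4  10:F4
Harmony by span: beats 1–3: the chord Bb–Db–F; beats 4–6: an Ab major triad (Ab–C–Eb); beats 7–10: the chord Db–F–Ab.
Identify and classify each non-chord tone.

The harmony at that moment is Bb minor triad (Bb, Db, F); Gb3 is not a chord tone.
It is approached by leap up from Bb2 and left by step down to F3.
Leap in, step out — an appoggiatura.
The harmony at that moment is Ab major triad (Ab, C, Eb); Bb3 is not a chord tone.
It is approached by step down from C4 and left by step up to C4.
Step away and step back to the same note — a neighbor tone (lower neighbor).
The harmony at that moment is Db major triad (Db, F, Ab); Cb4 is not a chord tone.
It is approached by step down from Db4 and left by step up to Db4.
Step away and step back to the same note — a neighbor tone (lower neighbor).

Gb3 (beat 2) — appoggiatura; Bb3 (beat 5) — neighbor tone; Cb4 (beat 8) — neighbor tone.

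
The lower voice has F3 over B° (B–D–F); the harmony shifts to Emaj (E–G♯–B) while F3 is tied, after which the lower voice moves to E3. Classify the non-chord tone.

F3 is a suspension.

The harmony at that moment is E major triad (E, G♯, B); F3 is not a chord tone.
It is held over (the same pitch as the preceding F3) and left by step down to E3.
Held over from the previous chord and resolving down by step — a suspension.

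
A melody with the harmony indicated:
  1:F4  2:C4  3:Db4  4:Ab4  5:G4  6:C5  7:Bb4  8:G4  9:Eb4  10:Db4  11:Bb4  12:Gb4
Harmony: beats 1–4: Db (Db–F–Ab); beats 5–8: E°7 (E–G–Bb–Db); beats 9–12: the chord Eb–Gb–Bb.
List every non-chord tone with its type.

The harmony at that moment is Db major triad (Db, F, Ab); C4 is not a chord tone.
It is approached by leap down from F4 and left by step up to Db4.
Leap in, step out — an appoggiatura.
The harmony at that moment is E diminished seventh chord (E, G, Bb, Db); C5 is not a chord tone.
It is approached by leap up from G4 and left by step down to Bb4.
Leap in, step out — an appoggiatura.
The harmony at that moment is Eb minor triad (Eb, Gb, Bb); Db4 is not a chord tone.
It is approached by step down from Eb4 and left by leap up to Bb4.
Step in, leap out — an escape tone.

C4 (beat 2) — appoggiatura; C5 (beat 6) — appoggiatura; Db4 (beat 10) — escape tone.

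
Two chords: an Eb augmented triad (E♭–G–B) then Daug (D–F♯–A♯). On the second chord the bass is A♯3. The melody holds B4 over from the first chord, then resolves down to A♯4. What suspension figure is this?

At the second chord the bass is A♯3. The suspended B4 lies a ninth above the bass; after resolving down by step to A♯4, the interval above the bass becomes an octave.
Suspension figures are named by those two intervals: 9–8.

9–8 suspension.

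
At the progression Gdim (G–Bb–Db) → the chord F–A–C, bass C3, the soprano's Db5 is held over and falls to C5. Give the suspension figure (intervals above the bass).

At the second chord the bass is C3. The suspended Db5 lies a ninth above the bass; after resolving down by step to C5, the interval above the bass becomes an octave.
Suspension figures are named by those two intervals: 9–8.

9–8 suspension.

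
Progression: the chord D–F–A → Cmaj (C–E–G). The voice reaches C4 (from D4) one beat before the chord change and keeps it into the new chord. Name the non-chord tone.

The harmony at that moment is D minor triad (D, F, A); C4 is not a chord tone.
It is approached by step down from D4 and then sustained as the same pitch into the next harmony.
Arriving early and becoming a chord tone when the harmony changes — an anticipation.

C4 is an anticipation.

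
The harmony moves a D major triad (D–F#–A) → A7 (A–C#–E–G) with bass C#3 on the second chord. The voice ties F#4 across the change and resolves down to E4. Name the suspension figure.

4–3 suspension.

At the second chord the bass is C#3. The suspended F#4 lies a fourth above the bass; after resolving down by step to E4, the interval above the bass becomes a third.
Suspension figures are named by those two intervals: 4–3.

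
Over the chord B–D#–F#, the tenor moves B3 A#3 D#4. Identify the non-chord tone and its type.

The harmony at that moment is B major triad (B, D#, F#); A#3 is not a chord tone.
It is approached by step down from B3 and left by leap up to D#4.
Step in, leap out — an escape tone.

A#3 is an escape tone.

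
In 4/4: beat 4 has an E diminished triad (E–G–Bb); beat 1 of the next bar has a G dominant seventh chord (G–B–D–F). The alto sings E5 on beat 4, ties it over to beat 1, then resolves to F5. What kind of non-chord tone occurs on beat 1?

The harmony at that moment is G dominant seventh chord (G, B, D, F); E5 is not a chord tone.
It is held over (the same pitch as the preceding E5) and left by step up to F5.
Held over from the previous chord and resolving up by step — a retardation.

Retardation.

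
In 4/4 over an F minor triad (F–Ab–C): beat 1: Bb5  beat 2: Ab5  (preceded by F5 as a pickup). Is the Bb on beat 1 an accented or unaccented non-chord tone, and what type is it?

Accented appoggiatura.

The harmony at that moment is F minor triad (F, Ab, C); Bb5 is not a chord tone.
It is approached by leap up from F5 and left by step down to Ab5.
Leap in, step out — an appoggiatura.
It falls on the downbeat, so it is accented.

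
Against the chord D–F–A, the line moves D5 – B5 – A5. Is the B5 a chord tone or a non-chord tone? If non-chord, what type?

The harmony at that moment is D minor triad (D, F, A); B5 is not a chord tone.
It is approached by leap up from D5 and left by step down to A5.
Leap in, step out — an appoggiatura.

Non-chord tone — an appoggiatura.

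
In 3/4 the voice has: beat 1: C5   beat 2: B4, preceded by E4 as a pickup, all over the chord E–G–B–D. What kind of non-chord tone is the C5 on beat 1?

The harmony at that moment is E minor seventh chord (E, G, B, D); C5 is not a chord tone.
It is approached by leap up from E4 and left by step down to B4.
Leap in, step out, metrically accented — an appoggiatura.

Appoggiatura.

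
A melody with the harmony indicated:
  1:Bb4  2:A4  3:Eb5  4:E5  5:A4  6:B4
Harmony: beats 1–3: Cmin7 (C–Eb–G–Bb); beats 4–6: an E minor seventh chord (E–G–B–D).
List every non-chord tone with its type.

A4 (beat 2) — escape tone; A4 (beat 5) — appoggiatura.

The harmony at that moment is C minor seventh chord (C, Eb, G, Bb); A4 is not a chord tone.
It is approached by step down from Bb4 and left by leap up to Eb5.
Step in, leap out — an escape tone.
The harmony at that moment is E minor seventh chord (E, G, B, D); A4 is not a chord tone.
It is approached by leap down from E5 and left by step up to B4.
Leap in, step out — an appoggiatura.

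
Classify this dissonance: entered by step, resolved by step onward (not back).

Passing tone.

Approach: by step. Departure: by step, continuing in the same direction.
Stepwise on both sides with no change of direction means the note fills in the space between two different chord tones — a passing tone. (Had it turned back to its starting note it would be a neighbor tone instead.)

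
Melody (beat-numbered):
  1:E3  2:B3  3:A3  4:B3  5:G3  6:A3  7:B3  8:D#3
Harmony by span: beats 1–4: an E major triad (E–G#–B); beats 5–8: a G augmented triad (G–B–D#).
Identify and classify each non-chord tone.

The harmony at that moment is E major triad (E, G#, B); A3 is not a chord tone.
It is approached by step down from B3 and left by step up to B3.
Step away and step back to the same note — a neighbor tone (lower neighbor).
The harmony at that moment is G augmented triad (G, B, D#); A3 is not a chord tone.
It is approached by step up from G3 and left by step up to B3.
Step in, step out in the same direction — a passing tone.

A3 (beat 3) — neighbor tone; A3 (beat 6) — passing tone.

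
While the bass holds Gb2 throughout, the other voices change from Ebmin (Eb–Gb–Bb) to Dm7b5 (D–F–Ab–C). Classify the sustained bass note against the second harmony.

The harmony at that moment is D half-diminished seventh chord (D, F, Ab, C); Gb2 is not a chord tone.
It is held over (the same pitch as the preceding Gb2) and then sustained as the same pitch into the next harmony.
Sustained through a change of harmony — a pedal tone.

Pedal tone (pedal point).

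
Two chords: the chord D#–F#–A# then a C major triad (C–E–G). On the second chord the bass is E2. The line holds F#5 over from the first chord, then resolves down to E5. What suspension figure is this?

At the second chord the bass is E2. The suspended F#5 lies a ninth above the bass; after resolving down by step to E5, the interval above the bass becomes an octave.
Suspension figures are named by those two intervals: 9–8.

9–8 suspension.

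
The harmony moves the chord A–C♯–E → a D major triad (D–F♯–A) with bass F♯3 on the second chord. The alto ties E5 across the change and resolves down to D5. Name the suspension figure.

At the second chord the bass is F♯3. The suspended E5 lies a seventh above the bass; after resolving down by step to D5, the interval above the bass becomes a sixth.
Suspension figures are named by those two intervals: 7–6.

7–6 suspension.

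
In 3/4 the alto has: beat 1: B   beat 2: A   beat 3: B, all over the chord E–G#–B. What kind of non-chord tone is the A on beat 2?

Lower neighbor tone.

The harmony at that moment is E major triad (E, G#, B); A is not a chord tone.
It is approached by step down from B and left by step up to B.
Step away and step back to the same note — a neighbor tone (lower neighbor).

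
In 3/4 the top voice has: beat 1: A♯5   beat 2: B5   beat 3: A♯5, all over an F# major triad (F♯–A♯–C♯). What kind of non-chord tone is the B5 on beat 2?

Upper neighbor tone.

The harmony at that moment is F♯ major triad (F♯, A♯, C♯); B5 is not a chord tone.
It is approached by step up from A♯5 and left by step down to A♯5.
Step away and step back to the same note — a neighbor tone (upper neighbor).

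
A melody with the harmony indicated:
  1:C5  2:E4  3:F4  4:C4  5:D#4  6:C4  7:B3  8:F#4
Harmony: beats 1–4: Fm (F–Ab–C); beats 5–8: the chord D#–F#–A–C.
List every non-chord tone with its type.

The harmony at that moment is F minor triad (F, Ab, C); E4 is not a chord tone.
It is approached by leap down from C5 and left by step up to F4.
Leap in, step out — an appoggiatura.
The harmony at that moment is D# diminished seventh chord (D#, F#, A, C); B3 is not a chord tone.
It is approached by step down from C4 and left by leap up to F#4.
Step in, leap out — an escape tone.

E4 (beat 2) — appoggiatura; B3 (beat 7) — escape tone.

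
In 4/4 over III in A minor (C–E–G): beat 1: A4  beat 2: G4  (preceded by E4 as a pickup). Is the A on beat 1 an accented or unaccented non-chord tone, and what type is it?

Accented appoggiatura.

The harmony at that moment is C major triad (C, E, G); A4 is not a chord tone.
It is approached by leap up from E4 and left by step down to G4.
Leap in, step out — an appoggiatura.
It falls on the downbeat, so it is accented.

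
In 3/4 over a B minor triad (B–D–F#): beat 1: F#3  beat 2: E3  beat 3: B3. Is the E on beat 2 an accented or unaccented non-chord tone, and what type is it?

Unaccented escape tone.

The harmony at that moment is B minor triad (B, D, F#); E3 is not a chord tone.
It is approached by step down from F#3 and left by leap up to B3.
Step in, leap out — an escape tone.
It falls on a weak beat, so it is unaccented.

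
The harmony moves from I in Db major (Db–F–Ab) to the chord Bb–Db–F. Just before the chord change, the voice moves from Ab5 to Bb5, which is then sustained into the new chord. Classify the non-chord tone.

The harmony at that moment is Db major triad (Db, F, Ab); Bb5 is not a chord tone.
It is approached by step up from Ab5 and then sustained as the same pitch into the next harmony.
Arriving early and becoming a chord tone when the harmony changes — an anticipation.

Bb5 is an anticipation.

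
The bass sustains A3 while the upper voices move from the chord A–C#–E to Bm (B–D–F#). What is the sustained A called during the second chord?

Pedal tone (pedal point).

The harmony at that moment is B minor triad (B, D, F#); A3 is not a chord tone.
It is held over (the same pitch as the preceding A3) and then sustained as the same pitch into the next harmony.
Sustained through a change of harmony — a pedal tone.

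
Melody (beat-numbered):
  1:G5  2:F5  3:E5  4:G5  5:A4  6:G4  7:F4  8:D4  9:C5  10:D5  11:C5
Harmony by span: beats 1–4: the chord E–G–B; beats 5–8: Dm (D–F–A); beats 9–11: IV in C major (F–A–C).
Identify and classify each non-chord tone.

The harmony at that moment is E minor triad (E, G, B); F5 is not a chord tone.
It is approached by step down from G5 and left by step down to E5.
Step in, step out in the same direction — a passing tone.
The harmony at that moment is D minor triad (D, F, A); G4 is not a chord tone.
It is approached by step down from A4 and left by step down to F4.
Step in, step out in the same direction — a passing tone.
The harmony at that moment is F major triad (F, A, C); D5 is not a chord tone.
It is approached by step up from C5 and left by step down to C5.
Step away and step back to the same note — a neighbor tone (upper neighbor).

F5 (beat 2) — passing tone; G4 (beat 6) — passing tone; D5 (beat 10) — neighbor tone.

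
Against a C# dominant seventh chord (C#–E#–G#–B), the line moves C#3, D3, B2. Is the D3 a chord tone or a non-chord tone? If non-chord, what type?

The harmony at that moment is C# dominant seventh chord (C#, E#, G#, B); D3 is not a chord tone.
It is approached by step up from C#3 and left by leap down to B2.
Step in, leap out — an escape tone.

Non-chord tone — an escape tone.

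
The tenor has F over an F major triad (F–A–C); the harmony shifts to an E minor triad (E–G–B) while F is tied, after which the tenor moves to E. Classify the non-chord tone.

F is a suspension.

The harmony at that moment is E minor triad (E, G, B); F is not a chord tone.
It is held over (the same pitch as the preceding F) and left by step down to E.
Held over from the previous chord and resolving down by step — a suspension.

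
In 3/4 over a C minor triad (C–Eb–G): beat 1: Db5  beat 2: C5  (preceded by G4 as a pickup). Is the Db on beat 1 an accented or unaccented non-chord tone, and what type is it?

The harmony at that moment is C minor triad (C, Eb, G); Db5 is not a chord tone.
It is approached by leap up from G4 and left by step down to C5.
Leap in, step out — an appoggiatura.
It falls on the downbeat, so it is accented.

Accented appoggiatura.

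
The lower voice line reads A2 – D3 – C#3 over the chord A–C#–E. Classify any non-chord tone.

D3 is an appoggiatura.

The harmony at that moment is A major triad (A, C#, E); D3 is not a chord tone.
It is approached by leap up from A2 and left by step down to C#3.
Leap in, step out — an appoggiatura.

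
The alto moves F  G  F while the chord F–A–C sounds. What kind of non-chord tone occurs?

G is a neighbor tone.

The harmony at that moment is F major triad (F, A, C); G is not a chord tone.
It is approached by step up from F and left by step down to F.
Step away and step back to the same note — a neighbor tone (upper neighbor).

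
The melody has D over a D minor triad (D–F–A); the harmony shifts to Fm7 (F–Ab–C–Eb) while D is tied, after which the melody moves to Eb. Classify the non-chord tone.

D is a retardation.

The harmony at that moment is F minor seventh chord (F, Ab, C, Eb); D is not a chord tone.
It is held over (the same pitch as the preceding D) and left by step up to Eb.
Held over from the previous chord and resolving up by step — a retardation.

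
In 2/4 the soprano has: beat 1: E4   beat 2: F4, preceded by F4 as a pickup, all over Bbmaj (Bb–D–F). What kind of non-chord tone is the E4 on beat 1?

Lower neighbor tone.

The harmony at that moment is Bb major triad (Bb, D, F); E4 is not a chord tone.
It is approached by step down from F4 and left by step up to F4.
Step away and step back to the same note — a neighbor tone (lower neighbor).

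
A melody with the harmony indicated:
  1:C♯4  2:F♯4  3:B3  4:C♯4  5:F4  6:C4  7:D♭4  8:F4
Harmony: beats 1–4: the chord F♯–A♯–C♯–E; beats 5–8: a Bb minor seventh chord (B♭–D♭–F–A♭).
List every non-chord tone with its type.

The harmony at that moment is F♯ dominant seventh chord (F♯, A♯, C♯, E); B3 is not a chord tone.
It is approached by leap down from F♯4 and left by step up to C♯4.
Leap in, step out — an appoggiatura.
The harmony at that moment is B♭ minor seventh chord (B♭, D♭, F, A♭); C4 is not a chord tone.
It is approached by leap down from F4 and left by step up to D♭4.
Leap in, step out — an appoggiatura.

B3 (beat 3) — appoggiatura; C4 (beat 6) — appoggiatura.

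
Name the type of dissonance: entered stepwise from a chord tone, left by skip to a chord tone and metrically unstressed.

Approach: by step. Departure: by leap. Metric position: weak.
Step in, leap out, from a weak position — an escape tone (échappée). (It is the mirror image of the appoggiatura, which leaps in and steps out on a strong beat.)

Escape tone.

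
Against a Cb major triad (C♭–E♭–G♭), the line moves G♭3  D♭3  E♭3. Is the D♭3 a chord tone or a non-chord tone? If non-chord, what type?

Non-chord tone — an appoggiatura.

The harmony at that moment is C♭ major triad (C♭, E♭, G♭); D♭3 is not a chord tone.
It is approached by leap down from G♭3 and left by step up to E♭3.
Leap in, step out — an appoggiatura.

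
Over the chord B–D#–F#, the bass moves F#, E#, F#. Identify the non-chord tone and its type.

E# is a neighbor tone.

The harmony at that moment is B major triad (B, D#, F#); E# is not a chord tone.
It is approached by step down from F# and left by step up to F#.
Step away and step back to the same note — a neighbor tone (lower neighbor).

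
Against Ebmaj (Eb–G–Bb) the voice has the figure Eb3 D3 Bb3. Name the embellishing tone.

D3 is an escape tone.

The harmony at that moment is Eb major triad (Eb, G, Bb); D3 is not a chord tone.
It is approached by step down from Eb3 and left by leap up to Bb3.
Step in, leap out — an escape tone.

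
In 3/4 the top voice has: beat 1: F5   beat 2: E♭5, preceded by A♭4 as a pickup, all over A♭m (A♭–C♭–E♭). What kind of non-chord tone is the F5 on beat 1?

Appoggiatura.

The harmony at that moment is A♭ minor triad (A♭, C♭, E♭); F5 is not a chord tone.
It is approached by leap up from A♭4 and left by step down to E♭5.
Leap in, step out, metrically accented — an appoggiatura.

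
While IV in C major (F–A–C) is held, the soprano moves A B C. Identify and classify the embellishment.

The harmony at that moment is F major triad (F, A, C); B is not a chord tone.
It is approached by step up from A and left by step up to C.
Step in, step out in the same direction — a passing tone.

B is a passing tone.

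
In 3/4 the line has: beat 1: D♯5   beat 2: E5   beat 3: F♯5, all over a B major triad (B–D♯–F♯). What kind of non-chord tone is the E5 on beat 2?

The harmony at that moment is B major triad (B, D♯, F♯); E5 is not a chord tone.
It is approached by step up from D♯5 and left by step up to F♯5.
Step in, step out in the same direction — a passing tone.

Passing tone.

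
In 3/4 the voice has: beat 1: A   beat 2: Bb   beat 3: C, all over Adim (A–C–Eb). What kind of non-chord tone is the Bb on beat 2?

The harmony at that moment is A diminished triad (A, C, Eb); Bb is not a chord tone.
It is approached by step up from A and left by step up to C.
Step in, step out in the same direction — a passing tone.

Passing tone.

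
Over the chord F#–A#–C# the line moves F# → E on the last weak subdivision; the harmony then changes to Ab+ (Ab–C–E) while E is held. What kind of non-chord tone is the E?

The harmony at that moment is F# major triad (F#, A#, C#); E is not a chord tone.
It is approached by step down from F# and then sustained as the same pitch into the next harmony.
Arriving early and becoming a chord tone when the harmony changes — an anticipation.

E is an anticipation.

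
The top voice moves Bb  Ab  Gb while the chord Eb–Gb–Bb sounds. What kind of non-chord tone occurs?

The harmony at that moment is Eb minor triad (Eb, Gb, Bb); Ab is not a chord tone.
It is approached by step down from Bb and left by step down to Gb.
Step in, step out in the same direction — a passing tone.

Ab is a passing tone.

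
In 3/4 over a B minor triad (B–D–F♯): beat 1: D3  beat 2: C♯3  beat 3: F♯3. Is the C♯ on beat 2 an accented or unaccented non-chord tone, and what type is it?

Unaccented escape tone.

The harmony at that moment is B minor triad (B, D, F♯); C♯3 is not a chord tone.
It is approached by step down from D3 and left by leap up to F♯3.
Step in, leap out — an escape tone.
It falls on a weak beat, so it is unaccented.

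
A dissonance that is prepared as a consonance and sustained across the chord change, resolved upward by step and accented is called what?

Retardation.

Approach: by preparation — the pitch is first a chord tone, then held (tied or repeated) while the harmony changes under it. Departure: up by step. Metric position: strong.
A prepared dissonance that resolves upward by step — a retardation. (The same figure resolving downward would be a suspension.)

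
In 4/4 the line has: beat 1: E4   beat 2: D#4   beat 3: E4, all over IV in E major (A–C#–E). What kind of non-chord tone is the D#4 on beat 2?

The harmony at that moment is A major triad (A, C#, E); D#4 is not a chord tone.
It is approached by step down from E4 and left by step up to E4.
Step away and step back to the same note — a neighbor tone (lower neighbor).

Lower neighbor tone.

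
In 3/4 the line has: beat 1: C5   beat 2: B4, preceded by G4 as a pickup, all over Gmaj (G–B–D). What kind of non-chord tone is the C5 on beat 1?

Appoggiatura.

The harmony at that moment is G major triad (G, B, D); C5 is not a chord tone.
It is approached by leap up from G4 and left by step down to B4.
Leap in, step out, metrically accented — an appoggiatura.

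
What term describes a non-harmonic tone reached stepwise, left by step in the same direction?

Approach: by step. Departure: by step, continuing in the same direction.
Stepwise on both sides with no change of direction means the note fills in the space between two different chord tones — a passing tone. (Had it turned back to its starting note it would be a neighbor tone instead.)

Passing tone.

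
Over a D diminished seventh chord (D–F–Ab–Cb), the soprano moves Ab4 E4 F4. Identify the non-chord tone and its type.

E4 is an appoggiatura.

The harmony at that moment is D diminished seventh chord (D, F, Ab, Cb); E4 is not a chord tone.
It is approached by leap down from Ab4 and left by step up to F4.
Leap in, step out — an appoggiatura.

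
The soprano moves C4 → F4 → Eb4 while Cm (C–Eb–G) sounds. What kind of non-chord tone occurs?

The harmony at that moment is C minor triad (C, Eb, G); F4 is not a chord tone.
It is approached by leap up from C4 and left by step down to Eb4.
Leap in, step out — an appoggiatura.

F4 is an appoggiatura.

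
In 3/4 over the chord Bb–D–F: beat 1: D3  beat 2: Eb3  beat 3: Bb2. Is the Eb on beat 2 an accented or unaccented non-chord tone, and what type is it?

Unaccented escape tone.

The harmony at that moment is Bb major triad (Bb, D, F); Eb3 is not a chord tone.
It is approached by step up from D3 and left by leap down to Bb2.
Step in, leap out — an escape tone.
It falls on a weak beat, so it is unaccented.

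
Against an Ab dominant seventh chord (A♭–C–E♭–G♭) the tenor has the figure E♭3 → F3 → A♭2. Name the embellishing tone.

The harmony at that moment is A♭ dominant seventh chord (A♭, C, E♭, G♭); F3 is not a chord tone.
It is approached by step up from E♭3 and left by leap down to A♭2.
Step in, leap out — an escape tone.

F3 is an escape tone.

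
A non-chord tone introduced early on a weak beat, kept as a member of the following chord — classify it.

Anticipation.

Approach: ahead of the chord change (typically by step), so it is dissonant against the current harmony. Departure: none — the same pitch is restated or held and is a chord tone of the new harmony.
Dissonant first, consonant once the harmony catches up: the note simply arrives early — an anticipation. (The reverse timing, consonant first and dissonant after the change, would be a suspension or retardation.)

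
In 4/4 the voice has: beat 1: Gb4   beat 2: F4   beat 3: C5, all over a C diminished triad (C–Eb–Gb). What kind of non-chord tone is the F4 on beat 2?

Escape tone.

The harmony at that moment is C diminished triad (C, Eb, Gb); F4 is not a chord tone.
It is approached by step down from Gb4 and left by leap up to C5.
Step in, leap out, on a weak beat — an escape tone.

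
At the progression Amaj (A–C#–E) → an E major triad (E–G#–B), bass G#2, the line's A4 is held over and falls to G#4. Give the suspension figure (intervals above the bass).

At the second chord the bass is G#2. The suspended A4 lies a ninth above the bass; after resolving down by step to G#4, the interval above the bass becomes an octave.
Suspension figures are named by those two intervals: 9–8.

9–8 suspension.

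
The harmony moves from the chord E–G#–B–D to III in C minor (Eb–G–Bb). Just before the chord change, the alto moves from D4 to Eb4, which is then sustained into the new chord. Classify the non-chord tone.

The harmony at that moment is E dominant seventh chord (E, G#, B, D); Eb4 is not a chord tone.
It is approached by step up from D4 and then sustained as the same pitch into the next harmony.
Arriving early and becoming a chord tone when the harmony changes — an anticipation.

Eb4 is an anticipation.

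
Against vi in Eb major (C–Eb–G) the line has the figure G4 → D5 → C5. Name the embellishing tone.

D5 is an appoggiatura.

The harmony at that moment is C minor triad (C, Eb, G); D5 is not a chord tone.
It is approached by leap up from G4 and left by step down to C5.
Leap in, step out — an appoggiatura.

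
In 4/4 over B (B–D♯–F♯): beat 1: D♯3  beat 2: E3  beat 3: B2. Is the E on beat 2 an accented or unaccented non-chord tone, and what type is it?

Unaccented escape tone.

The harmony at that moment is B major triad (B, D♯, F♯); E3 is not a chord tone.
It is approached by step up from D♯3 and left by leap down to B2.
Step in, leap out — an escape tone.
It falls on a weak beat, so it is unaccented.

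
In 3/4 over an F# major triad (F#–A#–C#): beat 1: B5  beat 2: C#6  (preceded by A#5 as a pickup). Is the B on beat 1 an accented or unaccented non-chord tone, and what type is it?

Accented passing tone.

The harmony at that moment is F# major triad (F#, A#, C#); B5 is not a chord tone.
It is approached by step up from A#5 and left by step up to C#6.
Step in, step out in the same direction — a passing tone.
It falls on the downbeat, so it is accented.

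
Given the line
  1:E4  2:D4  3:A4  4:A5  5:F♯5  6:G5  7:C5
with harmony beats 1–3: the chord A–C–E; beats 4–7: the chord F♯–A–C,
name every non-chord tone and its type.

The harmony at that moment is A minor triad (A, C, E); D4 is not a chord tone.
It is approached by step down from E4 and left by leap up to A4.
Step in, leap out — an escape tone.
The harmony at that moment is F♯ diminished triad (F♯, A, C); G5 is not a chord tone.
It is approached by step up from F♯5 and left by leap down to C5.
Step in, leap out — an escape tone.

D4 (beat 2) — escape tone; G5 (beat 6) — escape tone.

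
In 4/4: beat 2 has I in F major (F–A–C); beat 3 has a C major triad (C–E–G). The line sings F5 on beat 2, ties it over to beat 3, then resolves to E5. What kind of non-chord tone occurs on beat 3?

Suspension.

The harmony at that moment is C major triad (C, E, G); F5 is not a chord tone.
It is held over (the same pitch as the preceding F5) and left by step down to E5.
Held over from the previous chord and resolving down by step — a suspension.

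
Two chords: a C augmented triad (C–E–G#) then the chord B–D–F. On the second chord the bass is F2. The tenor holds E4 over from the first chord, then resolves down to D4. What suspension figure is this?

At the second chord the bass is F2. The suspended E4 lies a seventh above the bass; after resolving down by step to D4, the interval above the bass becomes a sixth.
Suspension figures are named by those two intervals: 7–6.

7–6 suspension.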